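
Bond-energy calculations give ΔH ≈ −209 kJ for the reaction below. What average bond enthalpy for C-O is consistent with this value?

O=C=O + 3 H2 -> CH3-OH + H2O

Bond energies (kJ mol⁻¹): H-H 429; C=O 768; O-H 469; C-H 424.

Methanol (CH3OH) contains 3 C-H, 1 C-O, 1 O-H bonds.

Let D be the C-O bond energy.
Σ(broken) = 2×768 + 3×429 = 2823
Σ(formed) = 3×424 + 1×D + 3×469 = 2679 + D
ΔH = Σ(broken) − Σ(formed) = (2823) − (2679 + D) = +144 − D
Setting this equal to −209 kJ gives D = 353 kJ/mol.

D(C-O) ≈ 353 kJ/mol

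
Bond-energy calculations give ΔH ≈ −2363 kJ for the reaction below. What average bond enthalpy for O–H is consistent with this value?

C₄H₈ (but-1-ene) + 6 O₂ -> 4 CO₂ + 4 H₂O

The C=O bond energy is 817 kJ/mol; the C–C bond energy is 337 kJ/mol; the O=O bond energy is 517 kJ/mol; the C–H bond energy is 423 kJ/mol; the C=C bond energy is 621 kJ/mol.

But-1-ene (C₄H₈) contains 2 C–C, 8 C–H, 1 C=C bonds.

D(O–H) ≈ 451 kJ/mol

Let D be the O–H bond energy.
Σ(broken) = 2×337 + 8×423 + 1×621 + 6×517 = 7781
Σ(formed) = 8×817 + 8×D = 6536 + 8D
ΔH = Σ(broken) − Σ(formed) = (7781) − (6536 + 8D) = +1245 − 8D
Setting this equal to −2363 kJ gives 8D = 3608, so D = 451 kJ/mol.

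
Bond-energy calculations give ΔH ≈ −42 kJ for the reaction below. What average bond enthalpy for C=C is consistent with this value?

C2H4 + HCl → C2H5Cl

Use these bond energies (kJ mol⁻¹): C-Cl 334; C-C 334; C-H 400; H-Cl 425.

D(C=C) ≈ 601 kJ/mol

Let D be the C=C bond energy.
Σ(broken) = 4×400 + 1×D + 1×425 = 2025 + D
Σ(formed) = 1×334 + 1×334 + 5×400 = 2668
ΔH = Σ(broken) − Σ(formed) = (2025 + D) − (2668) = −643 + D
Setting this equal to −42 kJ gives D = 601 kJ/mol.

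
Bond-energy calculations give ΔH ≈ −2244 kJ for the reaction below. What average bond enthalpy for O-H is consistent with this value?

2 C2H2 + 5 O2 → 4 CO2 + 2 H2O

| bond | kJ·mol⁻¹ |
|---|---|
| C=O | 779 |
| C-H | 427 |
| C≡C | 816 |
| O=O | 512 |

D(O-H) ≈ 478 kJ/mol

Let D be the O-H bond energy.
Σ(broken) = 2×816 + 4×427 + 5×512 = 5900
Σ(formed) = 8×779 + 4×D = 6232 + 4D
ΔH = Σ(broken) − Σ(formed) = (5900) − (6232 + 4D) = −332 − 4D
Setting this equal to −2244 kJ gives 4D = 1912, so D = 478 kJ/mol.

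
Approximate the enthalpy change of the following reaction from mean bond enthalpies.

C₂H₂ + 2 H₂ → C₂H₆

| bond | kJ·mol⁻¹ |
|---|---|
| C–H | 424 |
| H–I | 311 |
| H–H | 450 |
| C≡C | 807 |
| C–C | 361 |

Bonds broken (reactants):
  C≡C: 1 × 807 = 807
  C–H: 2 × 424 = 848
  H–H: 2 × 450 = 900
  Σ(broken) = 2555 kJ
Bonds formed (products):
  C–C: 1 × 361 = 361
  C–H: 6 × 424 = 2544
  Σ(formed) = 2905 kJ
ΔH = Σ(broken) − Σ(formed) = 2555 − 2905 = −350 kJ

ΔH ≈ −350 kJ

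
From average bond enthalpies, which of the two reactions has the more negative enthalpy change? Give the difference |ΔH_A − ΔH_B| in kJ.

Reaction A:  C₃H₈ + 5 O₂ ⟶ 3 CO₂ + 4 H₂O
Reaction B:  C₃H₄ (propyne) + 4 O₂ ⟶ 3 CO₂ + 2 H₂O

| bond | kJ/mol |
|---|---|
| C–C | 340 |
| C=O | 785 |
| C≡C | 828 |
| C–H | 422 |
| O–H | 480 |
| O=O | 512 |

Reaction A, by 208 kJ

Reaction A:
  Bonds broken (reactants):
    C–C: 2 × 340 = 680
    C–H: 8 × 422 = 3376
    O=O: 5 × 512 = 2560
    Σ(broken) = 6616 kJ
  Bonds formed (products):
    C=O: 6 × 785 = 4710
    O–H: 8 × 480 = 3840
    Σ(formed) = 8550 kJ
  ΔH_A = 6616 − 8550 = −1934 kJ
Reaction B:
  Bonds broken (reactants):
    C≡C: 1 × 828 = 828
    C–C: 1 × 340 = 340
    C–H: 4 × 422 = 1688
    O=O: 4 × 512 = 2048
    Σ(broken) = 4904 kJ
  Bonds formed (products):
    C=O: 6 × 785 = 4710
    O–H: 4 × 480 = 1920
    Σ(formed) = 6630 kJ
  ΔH_B = 4904 − 6630 = −1726 kJ
ΔH_A − ΔH_B = −208 kJ, so reaction A has the more negative ΔH; |ΔH_A − ΔH_B| = 208 kJ.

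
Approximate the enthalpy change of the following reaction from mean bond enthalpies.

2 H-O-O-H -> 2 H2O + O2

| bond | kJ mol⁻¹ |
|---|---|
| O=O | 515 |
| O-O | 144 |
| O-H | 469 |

ΔH ≈ −227 kJ

Bonds broken (reactants):
  O-H: 4 × 469 = 1876
  O-O: 2 × 144 = 288
  Σ(broken) = 2164 kJ
Bonds formed (products):
  O-H: 4 × 469 = 1876
  O=O: 1 × 515 = 515
  Σ(formed) = 2391 kJ
ΔH = Σ(broken) − Σ(formed) = 2164 − 2391 = −227 kJ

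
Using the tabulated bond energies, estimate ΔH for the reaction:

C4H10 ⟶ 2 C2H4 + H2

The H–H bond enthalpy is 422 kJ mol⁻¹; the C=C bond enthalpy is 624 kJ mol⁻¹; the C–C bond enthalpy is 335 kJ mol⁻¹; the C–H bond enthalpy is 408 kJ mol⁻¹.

ΔH ≈ +151 kJ

Bonds broken (reactants):
  C–C: 3 × 335 = 1005
  C–H: 10 × 408 = 4080
  Σ(broken) = 5085 kJ
Bonds formed (products):
  C–H: 8 × 408 = 3264
  C=C: 2 × 624 = 1248
  H–H: 1 × 422 = 422
  Σ(formed) = 4934 kJ
ΔH = Σ(broken) − Σ(formed) = 5085 − 4934 = +151 kJ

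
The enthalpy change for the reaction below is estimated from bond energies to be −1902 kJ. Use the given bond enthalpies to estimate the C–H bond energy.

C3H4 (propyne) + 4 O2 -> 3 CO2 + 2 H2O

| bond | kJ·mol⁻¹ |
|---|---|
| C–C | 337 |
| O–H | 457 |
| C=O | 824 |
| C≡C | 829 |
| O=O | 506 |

D(C–H) ≈ 420 kJ/mol

Let D be the C–H bond energy.
Σ(broken) = 1×829 + 1×337 + 4×D + 4×506 = 3190 + 4D
Σ(formed) = 6×824 + 4×457 = 6772
ΔH = Σ(broken) − Σ(formed) = (3190 + 4D) − (6772) = −3582 + 4D
Setting this equal to −1902 kJ gives 4D = 1680, so D = 420 kJ/mol.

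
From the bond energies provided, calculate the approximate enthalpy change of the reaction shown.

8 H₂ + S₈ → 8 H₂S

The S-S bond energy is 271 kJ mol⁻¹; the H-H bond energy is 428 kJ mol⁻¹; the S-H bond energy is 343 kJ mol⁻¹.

ΔH ≈ +104 kJ

Bonds broken (reactants):
  H-H: 8 × 428 = 3424
  S-S: 8 × 271 = 2168
  Σ(broken) = 5592 kJ
Bonds formed (products):
  S-H: 16 × 343 = 5488
  Σ(formed) = 5488 kJ
ΔH = Σ(broken) − Σ(formed) = 5592 − 5488 = +104 kJ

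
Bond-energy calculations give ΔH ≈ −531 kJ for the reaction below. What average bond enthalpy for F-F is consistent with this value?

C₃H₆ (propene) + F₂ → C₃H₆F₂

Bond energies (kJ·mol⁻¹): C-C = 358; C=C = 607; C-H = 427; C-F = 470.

Let D be the F-F bond energy.
Σ(broken) = 1×358 + 6×427 + 1×607 + 1×D = 3527 + D
Σ(formed) = 2×358 + 2×470 + 6×427 = 4218
ΔH = Σ(broken) − Σ(formed) = (3527 + D) − (4218) = −691 + D
Setting this equal to −531 kJ gives D = 160 kJ/mol.

D(F-F) ≈ 160 kJ/mol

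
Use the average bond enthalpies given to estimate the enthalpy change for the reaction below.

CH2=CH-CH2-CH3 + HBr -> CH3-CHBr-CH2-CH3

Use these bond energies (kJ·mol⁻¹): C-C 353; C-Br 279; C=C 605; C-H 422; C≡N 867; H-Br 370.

Bonds broken (reactants):
  C-C: 2 × 353 = 706
  C-H: 8 × 422 = 3376
  C=C: 1 × 605 = 605
  H-Br: 1 × 370 = 370
  Σ(broken) = 5057 kJ
Bonds formed (products):
  C-Br: 1 × 279 = 279
  C-C: 3 × 353 = 1059
  C-H: 9 × 422 = 3798
  Σ(formed) = 5136 kJ
ΔH = Σ(broken) − Σ(formed) = 5057 − 5136 = −79 kJ

ΔH ≈ −79 kJ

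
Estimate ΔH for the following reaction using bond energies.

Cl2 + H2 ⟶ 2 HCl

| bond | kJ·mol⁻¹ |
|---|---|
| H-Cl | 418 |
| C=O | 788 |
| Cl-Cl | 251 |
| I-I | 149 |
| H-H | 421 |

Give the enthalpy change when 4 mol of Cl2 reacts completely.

Bonds broken (reactants):
  Cl-Cl: 1 × 251 = 251
  H-H: 1 × 421 = 421
  Σ(broken) = 672 kJ
Bonds formed (products):
  H-Cl: 2 × 418 = 836
  Σ(formed) = 836 kJ
ΔH = Σ(broken) − Σ(formed) = 672 − 836 = −164 kJ
For 4× the reaction as written: 4 × (−164) = −656 kJ

ΔH = −656 kJ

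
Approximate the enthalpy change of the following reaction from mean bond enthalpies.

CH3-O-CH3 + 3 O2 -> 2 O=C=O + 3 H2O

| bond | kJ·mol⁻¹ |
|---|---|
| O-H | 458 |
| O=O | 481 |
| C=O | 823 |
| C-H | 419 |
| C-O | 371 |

ΔH ≈ −1341 kJ

Bonds broken (reactants):
  C-H: 6 × 419 = 2514
  C-O: 2 × 371 = 742
  O=O: 3 × 481 = 1443
  Σ(broken) = 4699 kJ
Bonds formed (products):
  C=O: 4 × 823 = 3292
  O-H: 6 × 458 = 2748
  Σ(formed) = 6040 kJ
ΔH = Σ(broken) − Σ(formed) = 4699 − 6040 = −1341 kJ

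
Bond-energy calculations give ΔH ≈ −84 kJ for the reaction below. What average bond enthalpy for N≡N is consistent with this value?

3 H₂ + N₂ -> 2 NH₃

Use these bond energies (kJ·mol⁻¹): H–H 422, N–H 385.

D(N≡N) ≈ 960 kJ/mol

Let D be the N≡N bond energy.
Σ(broken) = 3×422 + 1×D = 1266 + D
Σ(formed) = 6×385 = 2310
ΔH = Σ(broken) − Σ(formed) = (1266 + D) − (2310) = −1044 + D
Setting this equal to −84 kJ gives D = 960 kJ/mol.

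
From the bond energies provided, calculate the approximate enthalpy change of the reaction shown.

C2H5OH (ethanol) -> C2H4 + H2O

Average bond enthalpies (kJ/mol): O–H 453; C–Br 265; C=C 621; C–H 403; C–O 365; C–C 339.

ΔH ≈ +33 kJ

Bonds broken (reactants):
  C–C: 1 × 339 = 339
  C–H: 5 × 403 = 2015
  C–O: 1 × 365 = 365
  O–H: 1 × 453 = 453
  Σ(broken) = 3172 kJ
Bonds formed (products):
  C–H: 4 × 403 = 1612
  C=C: 1 × 621 = 621
  O–H: 2 × 453 = 906
  Σ(formed) = 3139 kJ
ΔH = Σ(broken) − Σ(formed) = 3172 − 3139 = +33 kJ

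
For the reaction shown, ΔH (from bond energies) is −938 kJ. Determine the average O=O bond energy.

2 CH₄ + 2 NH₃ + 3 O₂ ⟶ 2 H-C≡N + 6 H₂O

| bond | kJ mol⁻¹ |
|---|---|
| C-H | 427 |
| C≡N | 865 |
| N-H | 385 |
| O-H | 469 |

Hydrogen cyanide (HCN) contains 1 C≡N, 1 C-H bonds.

D(O=O) ≈ 516 kJ/mol

Let D be the O=O bond energy.
Σ(broken) = 8×427 + 6×385 + 3×D = 5726 + 3D
Σ(formed) = 2×865 + 2×427 + 12×469 = 8212
ΔH = Σ(broken) − Σ(formed) = (5726 + 3D) − (8212) = −2486 + 3D
Setting this equal to −938 kJ gives 3D = 1548, so D = 516 kJ/mol.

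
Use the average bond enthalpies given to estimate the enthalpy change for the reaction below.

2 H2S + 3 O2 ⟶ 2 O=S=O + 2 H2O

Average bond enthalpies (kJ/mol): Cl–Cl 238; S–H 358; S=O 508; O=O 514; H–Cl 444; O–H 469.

Bonds broken (reactants):
  O=O: 3 × 514 = 1542
  S–H: 4 × 358 = 1432
  Σ(broken) = 2974 kJ
Bonds formed (products):
  O–H: 4 × 469 = 1876
  S=O: 4 × 508 = 2032
  Σ(formed) = 3908 kJ
ΔH = Σ(broken) − Σ(formed) = 2974 − 3908 = −934 kJ

ΔH ≈ −934 kJ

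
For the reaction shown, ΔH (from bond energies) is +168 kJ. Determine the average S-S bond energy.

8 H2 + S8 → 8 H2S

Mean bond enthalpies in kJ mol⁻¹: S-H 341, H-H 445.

Let D be the S-S bond energy.
Σ(broken) = 8×445 + 8×D = 3560 + 8D
Σ(formed) = 16×341 = 5456
ΔH = Σ(broken) − Σ(formed) = (3560 + 8D) − (5456) = −1896 + 8D
Setting this equal to +168 kJ gives 8D = 2064, so D = 258 kJ/mol.

D(S-S) ≈ 258 kJ/mol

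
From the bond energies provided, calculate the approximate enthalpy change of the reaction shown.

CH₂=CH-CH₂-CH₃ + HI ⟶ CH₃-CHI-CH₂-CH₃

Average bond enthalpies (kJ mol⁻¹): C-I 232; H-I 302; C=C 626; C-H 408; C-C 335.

ΔH ≈ −47 kJ

Bonds broken (reactants):
  C-C: 2 × 335 = 670
  C-H: 8 × 408 = 3264
  C=C: 1 × 626 = 626
  H-I: 1 × 302 = 302
  Σ(broken) = 4862 kJ
Bonds formed (products):
  C-C: 3 × 335 = 1005
  C-H: 9 × 408 = 3672
  C-I: 1 × 232 = 232
  Σ(formed) = 4909 kJ
ΔH = Σ(broken) − Σ(formed) = 4862 − 4909 = −47 kJ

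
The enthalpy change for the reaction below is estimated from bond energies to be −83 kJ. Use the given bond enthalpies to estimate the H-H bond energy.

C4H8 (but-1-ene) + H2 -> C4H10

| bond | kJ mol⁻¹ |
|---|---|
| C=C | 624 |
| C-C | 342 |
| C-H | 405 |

D(H-H) ≈ 445 kJ/mol

Let D be the H-H bond energy.
Σ(broken) = 2×342 + 8×405 + 1×624 + 1×D = 4548 + D
Σ(formed) = 3×342 + 10×405 = 5076
ΔH = Σ(broken) − Σ(formed) = (4548 + D) − (5076) = −528 + D
Setting this equal to −83 kJ gives D = 445 kJ/mol.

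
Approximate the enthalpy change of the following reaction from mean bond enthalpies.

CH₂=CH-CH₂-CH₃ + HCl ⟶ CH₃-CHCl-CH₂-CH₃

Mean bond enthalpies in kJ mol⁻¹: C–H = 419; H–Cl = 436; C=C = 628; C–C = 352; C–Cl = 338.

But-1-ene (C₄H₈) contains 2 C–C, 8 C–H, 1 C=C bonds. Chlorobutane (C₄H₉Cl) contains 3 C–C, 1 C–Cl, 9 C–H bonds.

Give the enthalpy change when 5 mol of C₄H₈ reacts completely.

Bonds broken (reactants):
  C–C: 2 × 352 = 704
  C–H: 8 × 419 = 3352
  C=C: 1 × 628 = 628
  H–Cl: 1 × 436 = 436
  Σ(broken) = 5120 kJ
Bonds formed (products):
  C–C: 3 × 352 = 1056
  C–Cl: 1 × 338 = 338
  C–H: 9 × 419 = 3771
  Σ(formed) = 5165 kJ
ΔH = Σ(broken) − Σ(formed) = 5120 − 5165 = −45 kJ
For 5× the reaction as written: 5 × (−45) = −225 kJ

ΔH = −225 kJ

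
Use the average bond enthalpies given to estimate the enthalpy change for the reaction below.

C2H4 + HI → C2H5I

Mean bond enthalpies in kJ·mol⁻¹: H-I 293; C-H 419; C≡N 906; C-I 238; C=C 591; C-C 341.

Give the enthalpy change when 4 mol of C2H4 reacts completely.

Bonds broken (reactants):
  C-H: 4 × 419 = 1676
  C=C: 1 × 591 = 591
  H-I: 1 × 293 = 293
  Σ(broken) = 2560 kJ
Bonds formed (products):
  C-C: 1 × 341 = 341
  C-H: 5 × 419 = 2095
  C-I: 1 × 238 = 238
  Σ(formed) = 2674 kJ
ΔH = Σ(broken) − Σ(formed) = 2560 − 2674 = −114 kJ
For 4× the reaction as written: 4 × (−114) = −456 kJ

ΔH = −456 kJ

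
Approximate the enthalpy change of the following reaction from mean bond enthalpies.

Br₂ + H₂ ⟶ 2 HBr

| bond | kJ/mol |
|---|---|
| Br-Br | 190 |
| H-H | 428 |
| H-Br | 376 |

ΔH ≈ −134 kJ

Bonds broken (reactants):
  Br-Br: 1 × 190 = 190
  H-H: 1 × 428 = 428
  Σ(broken) = 618 kJ
Bonds formed (products):
  H-Br: 2 × 376 = 752
  Σ(formed) = 752 kJ
ΔH = Σ(broken) − Σ(formed) = 618 − 752 = −134 kJ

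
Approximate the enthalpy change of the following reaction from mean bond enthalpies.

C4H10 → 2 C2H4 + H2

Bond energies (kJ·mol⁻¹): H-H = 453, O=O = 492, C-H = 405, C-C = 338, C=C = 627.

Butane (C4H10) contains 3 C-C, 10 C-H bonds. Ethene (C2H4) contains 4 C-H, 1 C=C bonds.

ΔH ≈ +117 kJ

Bonds broken (reactants):
  C-C: 3 × 338 = 1014
  C-H: 10 × 405 = 4050
  Σ(broken) = 5064 kJ
Bonds formed (products):
  C-H: 8 × 405 = 3240
  C=C: 2 × 627 = 1254
  H-H: 1 × 453 = 453
  Σ(formed) = 4947 kJ
ΔH = Σ(broken) − Σ(formed) = 5064 − 4947 = +117 kJ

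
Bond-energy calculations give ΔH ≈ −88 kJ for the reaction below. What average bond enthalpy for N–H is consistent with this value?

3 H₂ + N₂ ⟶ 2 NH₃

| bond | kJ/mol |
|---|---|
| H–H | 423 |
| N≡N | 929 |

D(N–H) ≈ 381 kJ/mol

Let D be the N–H bond energy.
Σ(broken) = 3×423 + 1×929 = 2198
Σ(formed) = 6×D = 6D
ΔH = Σ(broken) − Σ(formed) = (2198) − (6D) = +2198 − 6D
Setting this equal to −88 kJ gives 6D = 2286, so D = 381 kJ/mol.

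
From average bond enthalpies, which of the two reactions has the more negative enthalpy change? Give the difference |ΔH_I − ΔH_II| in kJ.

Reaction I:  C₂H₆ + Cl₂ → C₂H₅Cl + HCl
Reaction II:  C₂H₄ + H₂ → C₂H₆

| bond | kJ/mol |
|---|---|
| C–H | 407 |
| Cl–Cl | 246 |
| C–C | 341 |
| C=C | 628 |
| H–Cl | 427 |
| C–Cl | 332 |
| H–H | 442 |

Reaction I, by 21 kJ

Reaction I:
  Bonds broken (reactants):
    C–C: 1 × 341 = 341
    C–H: 6 × 407 = 2442
    Cl–Cl: 1 × 246 = 246
    Σ(broken) = 3029 kJ
  Bonds formed (products):
    C–C: 1 × 341 = 341
    C–Cl: 1 × 332 = 332
    C–H: 5 × 407 = 2035
    H–Cl: 1 × 427 = 427
    Σ(formed) = 3135 kJ
  ΔH_I = 3029 − 3135 = −106 kJ
Reaction II:
  Bonds broken (reactants):
    C–H: 4 × 407 = 1628
    C=C: 1 × 628 = 628
    H–H: 1 × 442 = 442
    Σ(broken) = 2698 kJ
  Bonds formed (products):
    C–C: 1 × 341 = 341
    C–H: 6 × 407 = 2442
    Σ(formed) = 2783 kJ
  ΔH_II = 2698 − 2783 = −85 kJ
ΔH_I − ΔH_II = −21 kJ, so reaction I has the more negative ΔH; |ΔH_I − ΔH_II| = 21 kJ.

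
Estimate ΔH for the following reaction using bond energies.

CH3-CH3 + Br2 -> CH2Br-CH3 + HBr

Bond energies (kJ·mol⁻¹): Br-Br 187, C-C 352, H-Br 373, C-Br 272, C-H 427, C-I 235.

ΔH ≈ −31 kJ

Bonds broken (reactants):
  Br-Br: 1 × 187 = 187
  C-C: 1 × 352 = 352
  C-H: 6 × 427 = 2562
  Σ(broken) = 3101 kJ
Bonds formed (products):
  C-Br: 1 × 272 = 272
  C-C: 1 × 352 = 352
  C-H: 5 × 427 = 2135
  H-Br: 1 × 373 = 373
  Σ(formed) = 3132 kJ
ΔH = Σ(broken) − Σ(formed) = 3101 − 3132 = −31 kJ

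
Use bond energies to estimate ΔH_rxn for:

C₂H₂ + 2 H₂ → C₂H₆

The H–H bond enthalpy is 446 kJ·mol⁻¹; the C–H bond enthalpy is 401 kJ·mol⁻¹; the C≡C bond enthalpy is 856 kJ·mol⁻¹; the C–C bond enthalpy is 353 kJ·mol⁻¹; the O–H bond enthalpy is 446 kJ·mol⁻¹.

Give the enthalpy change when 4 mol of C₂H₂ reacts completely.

ΔH = −836 kJ

Bonds broken (reactants):
  C≡C: 1 × 856 = 856
  C–H: 2 × 401 = 802
  H–H: 2 × 446 = 892
  Σ(broken) = 2550 kJ
Bonds formed (products):
  C–C: 1 × 353 = 353
  C–H: 6 × 401 = 2406
  Σ(formed) = 2759 kJ
ΔH = Σ(broken) − Σ(formed) = 2550 − 2759 = −209 kJ
For 4× the reaction as written: 4 × (−209) = −836 kJ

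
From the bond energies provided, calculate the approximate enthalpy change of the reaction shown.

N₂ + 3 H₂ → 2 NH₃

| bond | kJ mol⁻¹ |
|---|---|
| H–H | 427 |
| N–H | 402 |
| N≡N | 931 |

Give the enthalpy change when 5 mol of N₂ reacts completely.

Bonds broken (reactants):
  H–H: 3 × 427 = 1281
  N≡N: 1 × 931 = 931
  Σ(broken) = 2212 kJ
Bonds formed (products):
  N–H: 6 × 402 = 2412
  Σ(formed) = 2412 kJ
ΔH = Σ(broken) − Σ(formed) = 2212 − 2412 = −200 kJ
For 5× the reaction as written: 5 × (−200) = −1000 kJ

ΔH = −1000 kJ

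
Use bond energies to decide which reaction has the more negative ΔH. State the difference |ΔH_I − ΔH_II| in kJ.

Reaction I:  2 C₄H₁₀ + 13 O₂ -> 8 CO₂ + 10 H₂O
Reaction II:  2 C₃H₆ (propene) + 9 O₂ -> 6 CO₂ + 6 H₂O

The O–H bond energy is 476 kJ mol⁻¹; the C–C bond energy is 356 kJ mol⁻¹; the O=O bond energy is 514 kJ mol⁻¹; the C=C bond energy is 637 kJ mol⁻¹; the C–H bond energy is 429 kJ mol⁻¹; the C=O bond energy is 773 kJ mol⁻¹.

Reaction I, by 1262 kJ

Reaction I:
  Bonds broken (reactants):
    C–C: 6 × 356 = 2136
    C–H: 20 × 429 = 8580
    O=O: 13 × 514 = 6682
    Σ(broken) = 17398 kJ
  Bonds formed (products):
    C=O: 16 × 773 = 12368
    O–H: 20 × 476 = 9520
    Σ(formed) = 21888 kJ
  ΔH_I = 17398 − 21888 = −4490 kJ
Reaction II:
  Bonds broken (reactants):
    C–C: 2 × 356 = 712
    C–H: 12 × 429 = 5148
    C=C: 2 × 637 = 1274
    O=O: 9 × 514 = 4626
    Σ(broken) = 11760 kJ
  Bonds formed (products):
    C=O: 12 × 773 = 9276
    O–H: 12 × 476 = 5712
    Σ(formed) = 14988 kJ
  ΔH_II = 11760 − 14988 = −3228 kJ
ΔH_I − ΔH_II = −1262 kJ, so reaction I has the more negative ΔH; |ΔH_I − ΔH_II| = 1262 kJ.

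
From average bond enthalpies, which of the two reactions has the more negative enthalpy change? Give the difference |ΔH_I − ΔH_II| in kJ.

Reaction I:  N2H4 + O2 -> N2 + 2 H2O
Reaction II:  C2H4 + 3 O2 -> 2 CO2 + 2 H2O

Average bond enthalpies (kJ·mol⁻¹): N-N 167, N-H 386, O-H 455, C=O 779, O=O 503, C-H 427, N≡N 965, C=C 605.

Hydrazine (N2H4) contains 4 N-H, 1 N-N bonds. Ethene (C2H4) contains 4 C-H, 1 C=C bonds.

Reaction II, by 543 kJ

Reaction I:
  Bonds broken (reactants):
    N-H: 4 × 386 = 1544
    N-N: 1 × 167 = 167
    O=O: 1 × 503 = 503
    Σ(broken) = 2214 kJ
  Bonds formed (products):
    N≡N: 1 × 965 = 965
    O-H: 4 × 455 = 1820
    Σ(formed) = 2785 kJ
  ΔH_I = 2214 − 2785 = −571 kJ
Reaction II:
  Bonds broken (reactants):
    C-H: 4 × 427 = 1708
    C=C: 1 × 605 = 605
    O=O: 3 × 503 = 1509
    Σ(broken) = 3822 kJ
  Bonds formed (products):
    C=O: 4 × 779 = 3116
    O-H: 4 × 455 = 1820
    Σ(formed) = 4936 kJ
  ΔH_II = 3822 − 4936 = −1114 kJ
ΔH_I − ΔH_II = +543 kJ, so reaction II has the more negative ΔH; |ΔH_I − ΔH_II| = 543 kJ.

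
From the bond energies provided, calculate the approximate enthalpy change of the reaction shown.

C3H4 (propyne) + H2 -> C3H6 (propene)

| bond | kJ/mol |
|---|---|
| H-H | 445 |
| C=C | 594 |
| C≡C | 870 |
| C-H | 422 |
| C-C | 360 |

ΔH ≈ −123 kJ

Bonds broken (reactants):
  C≡C: 1 × 870 = 870
  C-C: 1 × 360 = 360
  C-H: 4 × 422 = 1688
  H-H: 1 × 445 = 445
  Σ(broken) = 3363 kJ
Bonds formed (products):
  C-C: 1 × 360 = 360
  C-H: 6 × 422 = 2532
  C=C: 1 × 594 = 594
  Σ(formed) = 3486 kJ
ΔH = Σ(broken) − Σ(formed) = 3363 − 3486 = −123 kJ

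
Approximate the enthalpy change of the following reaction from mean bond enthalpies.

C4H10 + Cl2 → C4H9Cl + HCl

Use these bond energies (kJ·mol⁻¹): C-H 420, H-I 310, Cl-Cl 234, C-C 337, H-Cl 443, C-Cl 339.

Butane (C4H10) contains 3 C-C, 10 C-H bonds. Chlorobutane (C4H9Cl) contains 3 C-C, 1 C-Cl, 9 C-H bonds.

Bonds broken (reactants):
  C-C: 3 × 337 = 1011
  C-H: 10 × 420 = 4200
  Cl-Cl: 1 × 234 = 234
  Σ(broken) = 5445 kJ
Bonds formed (products):
  C-C: 3 × 337 = 1011
  C-Cl: 1 × 339 = 339
  C-H: 9 × 420 = 3780
  H-Cl: 1 × 443 = 443
  Σ(formed) = 5573 kJ
ΔH = Σ(broken) − Σ(formed) = 5445 − 5573 = −128 kJ

ΔH ≈ −128 kJ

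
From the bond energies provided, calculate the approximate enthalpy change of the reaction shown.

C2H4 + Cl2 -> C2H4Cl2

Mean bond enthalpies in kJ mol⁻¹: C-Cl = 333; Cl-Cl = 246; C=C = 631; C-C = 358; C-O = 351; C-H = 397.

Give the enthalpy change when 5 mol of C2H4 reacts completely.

ΔH = −735 kJ

Bonds broken (reactants):
  C-H: 4 × 397 = 1588
  C=C: 1 × 631 = 631
  Cl-Cl: 1 × 246 = 246
  Σ(broken) = 2465 kJ
Bonds formed (products):
  C-C: 1 × 358 = 358
  C-Cl: 2 × 333 = 666
  C-H: 4 × 397 = 1588
  Σ(formed) = 2612 kJ
ΔH = Σ(broken) − Σ(formed) = 2465 − 2612 = −147 kJ
For 5× the reaction as written: 5 × (−147) = −735 kJ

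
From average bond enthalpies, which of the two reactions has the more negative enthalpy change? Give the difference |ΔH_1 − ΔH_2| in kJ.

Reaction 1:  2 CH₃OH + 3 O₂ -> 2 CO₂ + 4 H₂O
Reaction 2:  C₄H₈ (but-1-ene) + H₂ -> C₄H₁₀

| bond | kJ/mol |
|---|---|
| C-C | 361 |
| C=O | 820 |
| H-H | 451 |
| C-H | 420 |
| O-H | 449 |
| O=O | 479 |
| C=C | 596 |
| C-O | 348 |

Reaction 1:
  Bonds broken (reactants):
    C-H: 6 × 420 = 2520
    C-O: 2 × 348 = 696
    O-H: 2 × 449 = 898
    O=O: 3 × 479 = 1437
    Σ(broken) = 5551 kJ
  Bonds formed (products):
    C=O: 4 × 820 = 3280
    O-H: 8 × 449 = 3592
    Σ(formed) = 6872 kJ
  ΔH_1 = 5551 − 6872 = −1321 kJ
Reaction 2:
  Bonds broken (reactants):
    C-C: 2 × 361 = 722
    C-H: 8 × 420 = 3360
    C=C: 1 × 596 = 596
    H-H: 1 × 451 = 451
    Σ(broken) = 5129 kJ
  Bonds formed (products):
    C-C: 3 × 361 = 1083
    C-H: 10 × 420 = 4200
    Σ(formed) = 5283 kJ
  ΔH_2 = 5129 − 5283 = −154 kJ
ΔH_1 − ΔH_2 = −1167 kJ, so reaction 1 has the more negative ΔH; |ΔH_1 − ΔH_2| = 1167 kJ.

Reaction 1, by 1167 kJ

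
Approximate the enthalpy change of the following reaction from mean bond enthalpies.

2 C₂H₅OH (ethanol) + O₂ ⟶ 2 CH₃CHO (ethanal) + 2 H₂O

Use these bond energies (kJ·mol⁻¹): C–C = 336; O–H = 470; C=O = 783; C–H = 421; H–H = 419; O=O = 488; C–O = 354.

Bonds broken (reactants):
  C–C: 2 × 336 = 672
  C–H: 10 × 421 = 4210
  C–O: 2 × 354 = 708
  O–H: 2 × 470 = 940
  O=O: 1 × 488 = 488
  Σ(broken) = 7018 kJ
Bonds formed (products):
  C–C: 2 × 336 = 672
  C–H: 8 × 421 = 3368
  C=O: 2 × 783 = 1566
  O–H: 4 × 470 = 1880
  Σ(formed) = 7486 kJ
ΔH = Σ(broken) − Σ(formed) = 7018 − 7486 = −468 kJ

ΔH ≈ −468 kJ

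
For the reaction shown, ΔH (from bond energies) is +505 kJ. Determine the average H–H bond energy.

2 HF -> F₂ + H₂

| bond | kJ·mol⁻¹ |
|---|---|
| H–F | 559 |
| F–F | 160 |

Let D be the H–H bond energy.
Σ(broken) = 2×559 = 1118
Σ(formed) = 1×160 + 1×D = 160 + D
ΔH = Σ(broken) − Σ(formed) = (1118) − (160 + D) = +958 − D
Setting this equal to +505 kJ gives D = 453 kJ/mol.

D(H–H) ≈ 453 kJ/mol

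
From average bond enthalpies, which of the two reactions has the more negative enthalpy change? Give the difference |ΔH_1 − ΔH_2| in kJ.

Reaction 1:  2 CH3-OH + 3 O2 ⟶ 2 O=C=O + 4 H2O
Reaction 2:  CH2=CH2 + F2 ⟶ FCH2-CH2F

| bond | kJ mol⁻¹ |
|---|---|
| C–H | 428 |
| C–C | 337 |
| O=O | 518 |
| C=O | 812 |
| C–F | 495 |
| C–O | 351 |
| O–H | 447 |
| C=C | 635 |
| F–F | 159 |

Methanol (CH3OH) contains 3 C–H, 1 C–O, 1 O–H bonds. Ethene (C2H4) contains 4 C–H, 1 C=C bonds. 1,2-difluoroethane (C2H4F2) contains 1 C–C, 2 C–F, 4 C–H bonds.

Reaction 1:
  Bonds broken (reactants):
    C–H: 6 × 428 = 2568
    C–O: 2 × 351 = 702
    O–H: 2 × 447 = 894
    O=O: 3 × 518 = 1554
    Σ(broken) = 5718 kJ
  Bonds formed (products):
    C=O: 4 × 812 = 3248
    O–H: 8 × 447 = 3576
    Σ(formed) = 6824 kJ
  ΔH_1 = 5718 − 6824 = −1106 kJ
Reaction 2:
  Bonds broken (reactants):
    C–H: 4 × 428 = 1712
    C=C: 1 × 635 = 635
    F–F: 1 × 159 = 159
    Σ(broken) = 2506 kJ
  Bonds formed (products):
    C–C: 1 × 337 = 337
    C–F: 2 × 495 = 990
    C–H: 4 × 428 = 1712
    Σ(formed) = 3039 kJ
  ΔH_2 = 2506 − 3039 = −533 kJ
ΔH_1 − ΔH_2 = −573 kJ, so reaction 1 has the more negative ΔH; |ΔH_1 − ΔH_2| = 573 kJ.

Reaction 1, by 573 kJ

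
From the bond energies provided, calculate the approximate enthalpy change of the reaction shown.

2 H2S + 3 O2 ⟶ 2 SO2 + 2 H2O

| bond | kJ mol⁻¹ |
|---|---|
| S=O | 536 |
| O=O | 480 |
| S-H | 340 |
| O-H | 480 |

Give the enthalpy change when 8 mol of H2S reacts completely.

Bonds broken (reactants):
  O=O: 3 × 480 = 1440
  S-H: 4 × 340 = 1360
  Σ(broken) = 2800 kJ
Bonds formed (products):
  O-H: 4 × 480 = 1920
  S=O: 4 × 536 = 2144
  Σ(formed) = 4064 kJ
ΔH = Σ(broken) − Σ(formed) = 2800 − 4064 = −1264 kJ
For 4× the reaction as written: 4 × (−1264) = −5056 kJ

ΔH = −5056 kJ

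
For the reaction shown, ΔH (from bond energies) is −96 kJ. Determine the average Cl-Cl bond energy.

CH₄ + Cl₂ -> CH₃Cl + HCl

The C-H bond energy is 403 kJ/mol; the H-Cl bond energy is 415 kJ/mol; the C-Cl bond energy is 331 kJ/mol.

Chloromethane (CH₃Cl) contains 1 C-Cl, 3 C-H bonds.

D(Cl-Cl) ≈ 247 kJ/mol

Let D be the Cl-Cl bond energy.
Σ(broken) = 4×403 + 1×D = 1612 + D
Σ(formed) = 1×331 + 3×403 + 1×415 = 1955
ΔH = Σ(broken) − Σ(formed) = (1612 + D) − (1955) = −343 + D
Setting this equal to −96 kJ gives D = 247 kJ/mol.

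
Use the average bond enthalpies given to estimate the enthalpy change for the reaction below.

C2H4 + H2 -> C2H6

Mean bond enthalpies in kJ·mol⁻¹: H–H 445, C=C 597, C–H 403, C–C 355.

ΔH ≈ −119 kJ

Bonds broken (reactants):
  C–H: 4 × 403 = 1612
  C=C: 1 × 597 = 597
  H–H: 1 × 445 = 445
  Σ(broken) = 2654 kJ
Bonds formed (products):
  C–C: 1 × 355 = 355
  C–H: 6 × 403 = 2418
  Σ(formed) = 2773 kJ
ΔH = Σ(broken) − Σ(formed) = 2654 − 2773 = −119 kJ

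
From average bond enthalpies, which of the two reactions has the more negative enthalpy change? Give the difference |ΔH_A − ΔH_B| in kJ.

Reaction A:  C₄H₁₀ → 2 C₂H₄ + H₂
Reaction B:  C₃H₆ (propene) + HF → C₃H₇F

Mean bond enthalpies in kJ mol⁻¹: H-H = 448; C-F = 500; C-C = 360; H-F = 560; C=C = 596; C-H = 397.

Reaction A:
  Bonds broken (reactants):
    C-C: 3 × 360 = 1080
    C-H: 10 × 397 = 3970
    Σ(broken) = 5050 kJ
  Bonds formed (products):
    C-H: 8 × 397 = 3176
    C=C: 2 × 596 = 1192
    H-H: 1 × 448 = 448
    Σ(formed) = 4816 kJ
  ΔH_A = 5050 − 4816 = +234 kJ
Reaction B:
  Bonds broken (reactants):
    C-C: 1 × 360 = 360
    C-H: 6 × 397 = 2382
    C=C: 1 × 596 = 596
    H-F: 1 × 560 = 560
    Σ(broken) = 3898 kJ
  Bonds formed (products):
    C-C: 2 × 360 = 720
    C-F: 1 × 500 = 500
    C-H: 7 × 397 = 2779
    Σ(formed) = 3999 kJ
  ΔH_B = 3898 − 3999 = −101 kJ
ΔH_A − ΔH_B = +335 kJ, so reaction B has the more negative ΔH; |ΔH_A − ΔH_B| = 335 kJ.

Reaction B, by 335 kJ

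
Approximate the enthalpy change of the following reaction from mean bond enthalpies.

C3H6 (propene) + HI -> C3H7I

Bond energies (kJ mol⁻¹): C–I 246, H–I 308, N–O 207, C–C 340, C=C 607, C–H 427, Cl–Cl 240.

ΔH ≈ −98 kJ

Bonds broken (reactants):
  C–C: 1 × 340 = 340
  C–H: 6 × 427 = 2562
  C=C: 1 × 607 = 607
  H–I: 1 × 308 = 308
  Σ(broken) = 3817 kJ
Bonds formed (products):
  C–C: 2 × 340 = 680
  C–H: 7 × 427 = 2989
  C–I: 1 × 246 = 246
  Σ(formed) = 3915 kJ
ΔH = Σ(broken) − Σ(formed) = 3817 − 3915 = −98 kJ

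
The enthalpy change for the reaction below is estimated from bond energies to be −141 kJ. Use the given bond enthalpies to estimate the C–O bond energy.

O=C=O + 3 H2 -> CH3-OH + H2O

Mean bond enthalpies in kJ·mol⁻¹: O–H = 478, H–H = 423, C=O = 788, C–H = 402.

Let D be the C–O bond energy.
Σ(broken) = 2×788 + 3×423 = 2845
Σ(formed) = 3×402 + 1×D + 3×478 = 2640 + D
ΔH = Σ(broken) − Σ(formed) = (2845) − (2640 + D) = +205 − D
Setting this equal to −141 kJ gives D = 346 kJ/mol.

D(C–O) ≈ 346 kJ/mol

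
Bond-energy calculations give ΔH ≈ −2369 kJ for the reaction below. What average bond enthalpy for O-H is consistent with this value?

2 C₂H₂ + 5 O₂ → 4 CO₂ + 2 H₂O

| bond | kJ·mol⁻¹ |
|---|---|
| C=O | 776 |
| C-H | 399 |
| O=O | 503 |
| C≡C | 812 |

Let D be the O-H bond energy.
Σ(broken) = 2×812 + 4×399 + 5×503 = 5735
Σ(formed) = 8×776 + 4×D = 6208 + 4D
ΔH = Σ(broken) − Σ(formed) = (5735) − (6208 + 4D) = −473 − 4D
Setting this equal to −2369 kJ gives 4D = 1896, so D = 474 kJ/mol.

D(O-H) ≈ 474 kJ/mol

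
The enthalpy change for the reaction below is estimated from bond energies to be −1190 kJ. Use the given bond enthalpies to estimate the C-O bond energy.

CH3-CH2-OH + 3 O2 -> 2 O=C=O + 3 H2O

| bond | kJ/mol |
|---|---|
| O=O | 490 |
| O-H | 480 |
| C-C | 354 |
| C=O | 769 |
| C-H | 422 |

D(C-O) ≈ 352 kJ/mol

Let D be the C-O bond energy.
Σ(broken) = 1×354 + 5×422 + 1×D + 1×480 + 3×490 = 4414 + D
Σ(formed) = 4×769 + 6×480 = 5956
ΔH = Σ(broken) − Σ(formed) = (4414 + D) − (5956) = −1542 + D
Setting this equal to −1190 kJ gives D = 352 kJ/mol.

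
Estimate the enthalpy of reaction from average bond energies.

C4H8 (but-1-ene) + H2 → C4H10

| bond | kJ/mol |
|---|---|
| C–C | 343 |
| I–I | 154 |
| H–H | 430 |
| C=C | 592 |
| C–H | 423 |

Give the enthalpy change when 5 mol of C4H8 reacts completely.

ΔH = −835 kJ

Bonds broken (reactants):
  C–C: 2 × 343 = 686
  C–H: 8 × 423 = 3384
  C=C: 1 × 592 = 592
  H–H: 1 × 430 = 430
  Σ(broken) = 5092 kJ
Bonds formed (products):
  C–C: 3 × 343 = 1029
  C–H: 10 × 423 = 4230
  Σ(formed) = 5259 kJ
ΔH = Σ(broken) − Σ(formed) = 5092 − 5259 = −167 kJ
For 5× the reaction as written: 5 × (−167) = −835 kJ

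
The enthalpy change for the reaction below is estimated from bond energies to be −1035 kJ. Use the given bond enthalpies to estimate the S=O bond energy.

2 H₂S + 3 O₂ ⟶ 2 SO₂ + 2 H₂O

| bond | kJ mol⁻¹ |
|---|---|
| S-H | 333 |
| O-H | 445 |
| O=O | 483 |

D(S=O) ≈ 509 kJ/mol

Let D be the S=O bond energy.
Σ(broken) = 3×483 + 4×333 = 2781
Σ(formed) = 4×445 + 4×D = 1780 + 4D
ΔH = Σ(broken) − Σ(formed) = (2781) − (1780 + 4D) = +1001 − 4D
Setting this equal to −1035 kJ gives 4D = 2036, so D = 509 kJ/mol.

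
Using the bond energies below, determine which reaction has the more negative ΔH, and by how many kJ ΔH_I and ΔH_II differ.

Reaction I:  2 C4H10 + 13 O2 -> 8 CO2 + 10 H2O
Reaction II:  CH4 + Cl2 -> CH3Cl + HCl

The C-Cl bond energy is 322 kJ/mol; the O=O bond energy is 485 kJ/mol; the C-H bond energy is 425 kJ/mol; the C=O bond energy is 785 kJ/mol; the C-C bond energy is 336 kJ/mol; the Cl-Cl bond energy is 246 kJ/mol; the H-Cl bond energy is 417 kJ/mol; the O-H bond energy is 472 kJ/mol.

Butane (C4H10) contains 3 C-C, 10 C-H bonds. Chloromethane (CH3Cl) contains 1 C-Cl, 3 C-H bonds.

Reaction I:
  Bonds broken (reactants):
    C-C: 6 × 336 = 2016
    C-H: 20 × 425 = 8500
    O=O: 13 × 485 = 6305
    Σ(broken) = 16821 kJ
  Bonds formed (products):
    C=O: 16 × 785 = 12560
    O-H: 20 × 472 = 9440
    Σ(formed) = 22000 kJ
  ΔH_I = 16821 − 22000 = −5179 kJ
Reaction II:
  Bonds broken (reactants):
    C-H: 4 × 425 = 1700
    Cl-Cl: 1 × 246 = 246
    Σ(broken) = 1946 kJ
  Bonds formed (products):
    C-Cl: 1 × 322 = 322
    C-H: 3 × 425 = 1275
    H-Cl: 1 × 417 = 417
    Σ(formed) = 2014 kJ
  ΔH_II = 1946 − 2014 = −68 kJ
ΔH_I − ΔH_II = −5111 kJ, so reaction I has the more negative ΔH; |ΔH_I − ΔH_II| = 5111 kJ.

Reaction I, by 5111 kJ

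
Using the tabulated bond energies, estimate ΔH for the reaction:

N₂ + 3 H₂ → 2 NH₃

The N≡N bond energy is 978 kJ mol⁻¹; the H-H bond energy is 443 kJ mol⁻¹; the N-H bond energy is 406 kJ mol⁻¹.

Bonds broken (reactants):
  H-H: 3 × 443 = 1329
  N≡N: 1 × 978 = 978
  Σ(broken) = 2307 kJ
Bonds formed (products):
  N-H: 6 × 406 = 2436
  Σ(formed) = 2436 kJ
ΔH = Σ(broken) − Σ(formed) = 2307 − 2436 = −129 kJ

ΔH ≈ −129 kJ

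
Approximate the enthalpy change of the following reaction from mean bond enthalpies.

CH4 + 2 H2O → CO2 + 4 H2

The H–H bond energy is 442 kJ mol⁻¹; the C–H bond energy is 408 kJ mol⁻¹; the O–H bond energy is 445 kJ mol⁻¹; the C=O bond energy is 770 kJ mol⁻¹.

ΔH ≈ +104 kJ

Bonds broken (reactants):
  C–H: 4 × 408 = 1632
  O–H: 4 × 445 = 1780
  Σ(broken) = 3412 kJ
Bonds formed (products):
  C=O: 2 × 770 = 1540
  H–H: 4 × 442 = 1768
  Σ(formed) = 3308 kJ
ΔH = Σ(broken) − Σ(formed) = 3412 − 3308 = +104 kJ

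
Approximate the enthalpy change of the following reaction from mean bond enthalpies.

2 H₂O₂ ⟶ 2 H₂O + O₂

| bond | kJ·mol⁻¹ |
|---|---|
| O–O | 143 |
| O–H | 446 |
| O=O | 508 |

ΔH ≈ −222 kJ

Bonds broken (reactants):
  O–H: 4 × 446 = 1784
  O–O: 2 × 143 = 286
  Σ(broken) = 2070 kJ
Bonds formed (products):
  O–H: 4 × 446 = 1784
  O=O: 1 × 508 = 508
  Σ(formed) = 2292 kJ
ΔH = Σ(broken) − Σ(formed) = 2070 − 2292 = −222 kJ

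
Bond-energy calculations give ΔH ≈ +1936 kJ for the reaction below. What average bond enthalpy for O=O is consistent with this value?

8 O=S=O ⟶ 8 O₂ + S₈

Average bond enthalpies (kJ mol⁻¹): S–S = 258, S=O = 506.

D(O=O) ≈ 512 kJ/mol

Let D be the O=O bond energy.
Σ(broken) = 16×506 = 8096
Σ(formed) = 8×D + 8×258 = 2064 + 8D
ΔH = Σ(broken) − Σ(formed) = (8096) − (2064 + 8D) = +6032 − 8D
Setting this equal to +1936 kJ gives 8D = 4096, so D = 512 kJ/mol.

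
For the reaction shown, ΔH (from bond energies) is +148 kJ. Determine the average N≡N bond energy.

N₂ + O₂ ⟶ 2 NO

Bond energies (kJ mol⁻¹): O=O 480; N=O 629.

D(N≡N) ≈ 926 kJ/mol

Let D be the N≡N bond energy.
Σ(broken) = 1×D + 1×480 = 480 + D
Σ(formed) = 2×629 = 1258
ΔH = Σ(broken) − Σ(formed) = (480 + D) − (1258) = −778 + D
Setting this equal to +148 kJ gives D = 926 kJ/mol.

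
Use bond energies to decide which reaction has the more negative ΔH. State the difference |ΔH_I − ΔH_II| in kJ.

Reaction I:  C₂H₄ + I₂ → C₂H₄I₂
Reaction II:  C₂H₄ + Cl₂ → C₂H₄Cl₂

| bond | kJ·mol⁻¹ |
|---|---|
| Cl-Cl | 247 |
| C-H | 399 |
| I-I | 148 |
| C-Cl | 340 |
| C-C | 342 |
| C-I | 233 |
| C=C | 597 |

Reaction I:
  Bonds broken (reactants):
    C-H: 4 × 399 = 1596
    C=C: 1 × 597 = 597
    I-I: 1 × 148 = 148
    Σ(broken) = 2341 kJ
  Bonds formed (products):
    C-C: 1 × 342 = 342
    C-H: 4 × 399 = 1596
    C-I: 2 × 233 = 466
    Σ(formed) = 2404 kJ
  ΔH_I = 2341 − 2404 = −63 kJ
Reaction II:
  Bonds broken (reactants):
    C-H: 4 × 399 = 1596
    C=C: 1 × 597 = 597
    Cl-Cl: 1 × 247 = 247
    Σ(broken) = 2440 kJ
  Bonds formed (products):
    C-C: 1 × 342 = 342
    C-Cl: 2 × 340 = 680
    C-H: 4 × 399 = 1596
    Σ(formed) = 2618 kJ
  ΔH_II = 2440 − 2618 = −178 kJ
ΔH_I − ΔH_II = +115 kJ, so reaction II has the more negative ΔH; |ΔH_I − ΔH_II| = 115 kJ.

Reaction II, by 115 kJ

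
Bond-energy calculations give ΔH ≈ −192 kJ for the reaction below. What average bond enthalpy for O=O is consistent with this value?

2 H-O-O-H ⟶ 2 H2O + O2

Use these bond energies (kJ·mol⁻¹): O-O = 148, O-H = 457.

Let D be the O=O bond energy.
Σ(broken) = 4×457 + 2×148 = 2124
Σ(formed) = 4×457 + 1×D = 1828 + D
ΔH = Σ(broken) − Σ(formed) = (2124) − (1828 + D) = +296 − D
Setting this equal to −192 kJ gives D = 488 kJ/mol.

D(O=O) ≈ 488 kJ/mol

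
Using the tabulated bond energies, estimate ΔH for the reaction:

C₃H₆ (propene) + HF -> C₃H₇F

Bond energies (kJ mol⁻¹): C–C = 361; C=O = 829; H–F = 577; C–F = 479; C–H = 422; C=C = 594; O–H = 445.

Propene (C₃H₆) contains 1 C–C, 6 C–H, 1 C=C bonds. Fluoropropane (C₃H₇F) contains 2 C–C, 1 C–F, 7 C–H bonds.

Bonds broken (reactants):
  C–C: 1 × 361 = 361
  C–H: 6 × 422 = 2532
  C=C: 1 × 594 = 594
  H–F: 1 × 577 = 577
  Σ(broken) = 4064 kJ
Bonds formed (products):
  C–C: 2 × 361 = 722
  C–F: 1 × 479 = 479
  C–H: 7 × 422 = 2954
  Σ(formed) = 4155 kJ
ΔH = Σ(broken) − Σ(formed) = 4064 − 4155 = −91 kJ

ΔH ≈ −91 kJ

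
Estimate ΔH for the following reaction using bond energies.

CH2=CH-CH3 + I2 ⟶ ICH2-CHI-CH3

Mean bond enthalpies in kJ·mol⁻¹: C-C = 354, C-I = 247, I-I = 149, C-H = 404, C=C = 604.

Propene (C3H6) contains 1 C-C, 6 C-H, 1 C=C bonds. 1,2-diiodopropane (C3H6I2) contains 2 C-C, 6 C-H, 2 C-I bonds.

ΔH ≈ −95 kJ

Bonds broken (reactants):
  C-C: 1 × 354 = 354
  C-H: 6 × 404 = 2424
  C=C: 1 × 604 = 604
  I-I: 1 × 149 = 149
  Σ(broken) = 3531 kJ
Bonds formed (products):
  C-C: 2 × 354 = 708
  C-H: 6 × 404 = 2424
  C-I: 2 × 247 = 494
  Σ(formed) = 3626 kJ
ΔH = Σ(broken) − Σ(formed) = 3531 − 3626 = −95 kJ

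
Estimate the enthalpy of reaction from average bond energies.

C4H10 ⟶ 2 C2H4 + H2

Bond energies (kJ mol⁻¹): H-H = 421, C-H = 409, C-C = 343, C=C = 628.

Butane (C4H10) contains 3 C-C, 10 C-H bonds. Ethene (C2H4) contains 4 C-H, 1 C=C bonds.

ΔH ≈ +170 kJ

Bonds broken (reactants):
  C-C: 3 × 343 = 1029
  C-H: 10 × 409 = 4090
  Σ(broken) = 5119 kJ
Bonds formed (products):
  C-H: 8 × 409 = 3272
  C=C: 2 × 628 = 1256
  H-H: 1 × 421 = 421
  Σ(formed) = 4949 kJ
ΔH = Σ(broken) − Σ(formed) = 5119 − 4949 = +170 kJ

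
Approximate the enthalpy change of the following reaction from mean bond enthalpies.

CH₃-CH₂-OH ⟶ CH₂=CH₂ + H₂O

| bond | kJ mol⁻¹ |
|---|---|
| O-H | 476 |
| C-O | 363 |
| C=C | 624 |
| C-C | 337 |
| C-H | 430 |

Bonds broken (reactants):
  C-C: 1 × 337 = 337
  C-H: 5 × 430 = 2150
  C-O: 1 × 363 = 363
  O-H: 1 × 476 = 476
  Σ(broken) = 3326 kJ
Bonds formed (products):
  C-H: 4 × 430 = 1720
  C=C: 1 × 624 = 624
  O-H: 2 × 476 = 952
  Σ(formed) = 3296 kJ
ΔH = Σ(broken) − Σ(formed) = 3326 − 3296 = +30 kJ

ΔH ≈ +30 kJ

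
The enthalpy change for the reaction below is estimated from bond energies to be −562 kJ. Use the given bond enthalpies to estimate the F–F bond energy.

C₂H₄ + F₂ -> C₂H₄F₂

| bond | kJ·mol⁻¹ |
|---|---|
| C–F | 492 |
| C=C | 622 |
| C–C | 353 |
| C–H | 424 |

Let D be the F–F bond energy.
Σ(broken) = 4×424 + 1×622 + 1×D = 2318 + D
Σ(formed) = 1×353 + 2×492 + 4×424 = 3033
ΔH = Σ(broken) − Σ(formed) = (2318 + D) − (3033) = −715 + D
Setting this equal to −562 kJ gives D = 153 kJ/mol.

D(F–F) ≈ 153 kJ/mol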